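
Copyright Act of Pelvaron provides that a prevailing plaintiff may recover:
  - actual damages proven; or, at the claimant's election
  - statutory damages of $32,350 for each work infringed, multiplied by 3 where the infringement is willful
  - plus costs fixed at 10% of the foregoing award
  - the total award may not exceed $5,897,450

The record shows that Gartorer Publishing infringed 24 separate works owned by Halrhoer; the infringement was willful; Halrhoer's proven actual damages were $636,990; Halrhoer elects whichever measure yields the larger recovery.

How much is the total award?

Statutory damages: 24 × $32,350 = $776,400
Trebled: 3 × $776,400 = $2,329,200
Greater of actual damages ($636,990) or enhanced statutory damages ($2,329,200): $2,329,200
Costs: 10% of $2,329,200 = $232,920
Award plus costs: $2,329,200 + $232,920 = $2,562,120
Cap at $5,897,450: $2,562,120 is within the cap, no reduction.

$2,562,120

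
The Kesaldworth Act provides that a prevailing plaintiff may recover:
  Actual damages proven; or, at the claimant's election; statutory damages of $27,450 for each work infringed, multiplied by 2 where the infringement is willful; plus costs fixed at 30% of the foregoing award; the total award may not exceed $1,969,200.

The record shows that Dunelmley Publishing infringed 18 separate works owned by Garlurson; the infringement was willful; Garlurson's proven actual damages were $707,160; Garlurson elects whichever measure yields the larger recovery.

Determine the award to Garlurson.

$1,284,660

Statutory damages: 18 × $27,450 = $494,100
Doubled: 2 × $494,100 = $988,200
Greater of actual damages ($707,160) or enhanced statutory damages ($988,200): $988,200
Costs: 30% of $988,200 = $296,460
Award plus costs: $988,200 + $296,460 = $1,284,660
Cap at $1,969,200: $1,284,660 is within the cap, no reduction.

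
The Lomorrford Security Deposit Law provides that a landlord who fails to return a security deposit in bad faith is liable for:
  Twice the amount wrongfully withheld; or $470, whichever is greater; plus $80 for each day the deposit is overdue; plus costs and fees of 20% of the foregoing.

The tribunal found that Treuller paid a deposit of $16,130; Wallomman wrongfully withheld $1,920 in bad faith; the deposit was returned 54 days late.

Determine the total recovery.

$9,792

Doubled: 2 × $1,920 = $3,840
Minimum $470: $3,840 meets the minimum, no increase.
Late-return penalty: 54 × $80 = $4,320
Damages plus late penalty: $3,840 + $4,320 = $8,160
Costs and fees: 20% of $8,160 = $1,632
Total recovery: $8,160 + $1,632 = $9,792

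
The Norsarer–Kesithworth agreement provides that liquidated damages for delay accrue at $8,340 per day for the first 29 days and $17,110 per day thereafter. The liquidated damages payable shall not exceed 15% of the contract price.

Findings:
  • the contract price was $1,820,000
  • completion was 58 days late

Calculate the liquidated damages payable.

Liquidated damages: $273,000

First 29 days: 29 × $8,340 = $241,860
Remaining days: (58 − 29) × $17,110 = $496,190
Accrued per-day damages: $241,860 + $496,190 = $738,050
Cap: 15% of $1,820,000 = $273,000
Cap at $273,000: $738,050 exceeds the cap → $273,000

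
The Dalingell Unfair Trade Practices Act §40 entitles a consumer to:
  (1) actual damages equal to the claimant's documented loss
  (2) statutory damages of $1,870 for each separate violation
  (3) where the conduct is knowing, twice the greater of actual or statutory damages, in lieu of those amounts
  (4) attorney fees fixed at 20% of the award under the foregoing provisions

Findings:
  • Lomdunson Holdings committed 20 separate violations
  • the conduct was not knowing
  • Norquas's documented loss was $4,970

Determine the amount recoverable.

Total recovery: $50,844

Statutory damages: 20 × $1,870 = $37,400
Conduct not knowing: the in-lieu enhancement does not apply.
Actual plus statutory damages: $4,970 + $37,400 = $42,370
Attorney fees: 20% of $42,370 = $8,474
Total recovery: $42,370 + $8,474 = $50,844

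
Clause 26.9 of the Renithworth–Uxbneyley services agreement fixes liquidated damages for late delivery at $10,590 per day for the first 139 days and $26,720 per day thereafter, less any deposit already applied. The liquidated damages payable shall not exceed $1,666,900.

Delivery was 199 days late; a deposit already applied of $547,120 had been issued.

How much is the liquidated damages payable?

Liquidated damages: $1,666,900

First 139 days: 139 × $10,590 = $1,472,010
Remaining days: (199 − 139) × $26,720 = $1,603,200
Accrued per-day damages: $1,472,010 + $1,603,200 = $3,075,210
Less deposit already applied: $3,075,210 − $547,120 = $2,528,090
Cap at $1,666,900: $2,528,090 exceeds the cap → $1,666,900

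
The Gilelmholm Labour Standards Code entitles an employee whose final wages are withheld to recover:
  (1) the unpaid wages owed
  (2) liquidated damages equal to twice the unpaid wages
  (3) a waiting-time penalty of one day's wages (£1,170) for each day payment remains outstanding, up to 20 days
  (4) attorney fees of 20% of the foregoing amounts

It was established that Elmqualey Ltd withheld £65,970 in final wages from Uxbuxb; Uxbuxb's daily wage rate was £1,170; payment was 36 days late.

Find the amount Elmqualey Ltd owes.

£265,572

Doubled: 2 × £65,970 = £131,940
Penalty days: min(36, 20) = 20
Waiting-time penalty: 20 × £1,170 = £23,400
Subtotal: £65,970 + £131,940 + £23,400 = £221,310
Attorney fees: 20% of £221,310 = £44,262
Total award: £221,310 + £44,262 = £265,572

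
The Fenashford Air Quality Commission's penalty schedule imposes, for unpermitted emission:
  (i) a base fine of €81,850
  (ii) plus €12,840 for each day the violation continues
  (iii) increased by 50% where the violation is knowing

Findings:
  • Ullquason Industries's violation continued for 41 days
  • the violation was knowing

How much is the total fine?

€912,435

Per-day component: 41 × €12,840 = €526,440
Base plus per-day: €81,850 + €526,440 = €608,290
Enhancement: 50% of €608,290 = €304,145
Enhanced fine: €608,290 + €304,145 = €912,435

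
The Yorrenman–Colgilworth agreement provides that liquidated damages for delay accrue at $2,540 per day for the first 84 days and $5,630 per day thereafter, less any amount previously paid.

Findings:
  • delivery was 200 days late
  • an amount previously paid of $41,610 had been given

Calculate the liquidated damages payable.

First 84 days: 84 × $2,540 = $213,360
Remaining days: (200 − 84) × $5,630 = $653,080
Accrued per-day damages: $213,360 + $653,080 = $866,440
Less amount previously paid: $866,440 − $41,610 = $824,830

$824,830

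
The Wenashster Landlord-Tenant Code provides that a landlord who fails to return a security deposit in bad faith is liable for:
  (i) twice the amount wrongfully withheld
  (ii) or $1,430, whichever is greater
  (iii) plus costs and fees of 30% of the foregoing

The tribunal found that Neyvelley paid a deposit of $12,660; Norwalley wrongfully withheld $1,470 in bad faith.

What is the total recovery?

$3,822

Doubled: 2 × $1,470 = $2,940
Minimum $1,430: $2,940 meets the minimum, no increase.
Costs and fees: 30% of $2,940 = $882
Total recovery: $2,940 + $882 = $3,822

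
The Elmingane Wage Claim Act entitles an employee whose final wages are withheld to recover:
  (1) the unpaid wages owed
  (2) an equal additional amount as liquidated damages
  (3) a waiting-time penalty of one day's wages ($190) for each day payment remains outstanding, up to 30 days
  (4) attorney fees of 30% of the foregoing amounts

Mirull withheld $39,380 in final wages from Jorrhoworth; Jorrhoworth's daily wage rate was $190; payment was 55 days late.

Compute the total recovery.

Total award: $109,798

Liquidated damages (equal amount): $39,380
Penalty days: min(55, 30) = 30
Waiting-time penalty: 30 × $190 = $5,700
Subtotal: $39,380 + $39,380 + $5,700 = $84,460
Attorney fees: 30% of $84,460 = $25,338
Total award: $84,460 + $25,338 = $109,798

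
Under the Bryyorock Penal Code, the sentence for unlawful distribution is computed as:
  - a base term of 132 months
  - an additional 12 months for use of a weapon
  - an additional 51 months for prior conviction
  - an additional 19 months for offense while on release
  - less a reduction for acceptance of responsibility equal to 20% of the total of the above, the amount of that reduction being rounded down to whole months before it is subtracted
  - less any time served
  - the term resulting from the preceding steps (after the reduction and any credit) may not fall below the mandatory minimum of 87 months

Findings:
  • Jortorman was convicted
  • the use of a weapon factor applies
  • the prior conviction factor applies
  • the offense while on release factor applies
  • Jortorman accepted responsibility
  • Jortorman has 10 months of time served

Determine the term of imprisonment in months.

Use of a weapon enhancement: +12 months
Prior conviction enhancement: +51 months
Offense while on release enhancement: +19 months
Adjusted term: 132 months + 12 months + 51 months + 19 months = 214 months
Acceptance of responsibility reduction: 20% of 214 months = 42 months (rounded down)
After reduction: 214 − 42 = 172 months
Less time served: 172 months − 10 months = 162 months
Minimum 87 months: 162 months meets the minimum, no increase.

162 months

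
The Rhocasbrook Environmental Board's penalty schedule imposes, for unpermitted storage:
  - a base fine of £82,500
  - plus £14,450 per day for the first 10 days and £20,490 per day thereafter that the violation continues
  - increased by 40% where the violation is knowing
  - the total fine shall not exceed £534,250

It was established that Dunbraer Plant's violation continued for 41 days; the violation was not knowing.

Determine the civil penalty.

First 10 days: 10 × £14,450 = £144,500
Remaining days: (41 − 10) × £20,490 = £635,190
Per-day component: £144,500 + £635,190 = £779,690
Base plus per-day: £82,500 + £779,690 = £862,190
The violation was not knowing: no 40% increase.
Cap at £534,250: £862,190 exceeds the cap → £534,250

£534,250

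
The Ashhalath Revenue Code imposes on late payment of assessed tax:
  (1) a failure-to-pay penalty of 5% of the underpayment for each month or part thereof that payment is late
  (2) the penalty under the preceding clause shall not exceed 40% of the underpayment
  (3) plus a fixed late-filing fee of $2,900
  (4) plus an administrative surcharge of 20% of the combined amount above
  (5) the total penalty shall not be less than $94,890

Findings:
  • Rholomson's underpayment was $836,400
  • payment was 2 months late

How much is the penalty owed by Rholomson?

$103,848

Accrued rate: 5% × 2 = 10%, capped at 40% → 10%
Failure-to-pay penalty: 10% of $836,400 = $83,640
Penalty before surcharge: $83,640 + $2,900 = $86,540
Administrative surcharge: 20% of $86,540 = $17,308
Total penalty: $86,540 + $17,308 = $103,848
Minimum $94,890: $103,848 meets the minimum, no increase.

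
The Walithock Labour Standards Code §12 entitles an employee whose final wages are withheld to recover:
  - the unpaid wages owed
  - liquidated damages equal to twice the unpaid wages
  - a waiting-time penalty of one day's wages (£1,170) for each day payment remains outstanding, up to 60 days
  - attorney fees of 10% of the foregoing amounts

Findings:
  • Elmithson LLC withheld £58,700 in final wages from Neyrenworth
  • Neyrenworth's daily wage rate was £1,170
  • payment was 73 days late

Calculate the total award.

£270,930

Doubled: 2 × £58,700 = £117,400
Penalty days: min(73, 60) = 60
Waiting-time penalty: 60 × £1,170 = £70,200
Subtotal: £58,700 + £117,400 + £70,200 = £246,300
Attorney fees: 10% of £246,300 = £24,630
Total award: £246,300 + £24,630 = £270,930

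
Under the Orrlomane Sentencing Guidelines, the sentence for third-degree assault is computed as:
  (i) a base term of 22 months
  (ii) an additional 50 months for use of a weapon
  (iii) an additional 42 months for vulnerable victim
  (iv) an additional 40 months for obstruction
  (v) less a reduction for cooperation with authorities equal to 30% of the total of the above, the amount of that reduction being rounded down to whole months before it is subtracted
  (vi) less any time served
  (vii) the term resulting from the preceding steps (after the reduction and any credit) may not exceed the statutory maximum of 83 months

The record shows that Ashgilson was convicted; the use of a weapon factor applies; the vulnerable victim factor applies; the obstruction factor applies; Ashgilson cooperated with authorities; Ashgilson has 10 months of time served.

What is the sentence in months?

Use of a weapon enhancement: +50 months
Vulnerable victim enhancement: +42 months
Obstruction enhancement: +40 months
Adjusted term: 22 months + 50 months + 42 months + 40 months = 154 months
Cooperation with authorities reduction: 30% of 154 months = 46 months (rounded down)
After reduction: 154 − 46 = 108 months
Less time served: 108 months − 10 months = 98 months
Cap at 83 months: 98 months exceeds the cap → 83 months

83 months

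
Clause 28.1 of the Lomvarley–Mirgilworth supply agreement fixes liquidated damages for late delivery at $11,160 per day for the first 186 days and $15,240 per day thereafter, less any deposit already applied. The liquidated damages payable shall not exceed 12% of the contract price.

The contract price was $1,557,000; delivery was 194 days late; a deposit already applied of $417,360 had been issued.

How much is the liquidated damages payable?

$186,840

First 186 days: 186 × $11,160 = $2,075,760
Remaining days: (194 − 186) × $15,240 = $121,920
Accrued per-day damages: $2,075,760 + $121,920 = $2,197,680
Less deposit already applied: $2,197,680 − $417,360 = $1,780,320
Cap: 12% of $1,557,000 = $186,840
Cap at $186,840: $1,780,320 exceeds the cap → $186,840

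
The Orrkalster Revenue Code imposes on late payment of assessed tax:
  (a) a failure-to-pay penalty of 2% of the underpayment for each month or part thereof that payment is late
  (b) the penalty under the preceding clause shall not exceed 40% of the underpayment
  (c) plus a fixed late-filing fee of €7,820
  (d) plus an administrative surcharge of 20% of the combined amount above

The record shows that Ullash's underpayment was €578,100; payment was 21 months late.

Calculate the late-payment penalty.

€286,872

Accrued rate: 2% × 21 = 42%, capped at 40% → 40%
Failure-to-pay penalty: 40% of €578,100 = €231,240
Penalty before surcharge: €231,240 + €7,820 = €239,060
Administrative surcharge: 20% of €239,060 = €47,812
Total penalty: €239,060 + €47,812 = €286,872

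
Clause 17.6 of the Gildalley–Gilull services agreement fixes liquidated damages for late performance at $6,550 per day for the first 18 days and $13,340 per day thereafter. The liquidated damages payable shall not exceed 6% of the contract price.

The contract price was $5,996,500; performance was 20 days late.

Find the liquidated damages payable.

$144,580

First 18 days: 18 × $6,550 = $117,900
Remaining days: (20 − 18) × $13,340 = $26,680
Accrued per-day damages: $117,900 + $26,680 = $144,580
Cap: 6% of $5,996,500 = $359,790
Cap at $359,790: $144,580 is within the cap, no reduction.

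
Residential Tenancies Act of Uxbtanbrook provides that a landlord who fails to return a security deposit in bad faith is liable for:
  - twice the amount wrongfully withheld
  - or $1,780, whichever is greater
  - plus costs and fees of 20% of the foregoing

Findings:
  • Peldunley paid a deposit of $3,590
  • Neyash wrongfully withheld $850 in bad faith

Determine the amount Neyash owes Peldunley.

Doubled: 2 × $850 = $1,700
Minimum $1,780: $1,700 is below the minimum → $1,780
Costs and fees: 20% of $1,780 = $356
Total recovery: $1,780 + $356 = $2,136

$2,136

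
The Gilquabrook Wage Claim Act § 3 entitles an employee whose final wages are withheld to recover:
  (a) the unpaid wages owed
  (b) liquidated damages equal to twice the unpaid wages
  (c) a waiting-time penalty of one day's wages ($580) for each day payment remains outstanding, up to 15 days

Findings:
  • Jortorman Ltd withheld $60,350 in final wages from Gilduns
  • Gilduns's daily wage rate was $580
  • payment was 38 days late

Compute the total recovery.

$189,750

Doubled: 2 × $60,350 = $120,700
Penalty days: min(38, 15) = 15
Waiting-time penalty: 15 × $580 = $8,700
Total award: $60,350 + $120,700 + $8,700 = $189,750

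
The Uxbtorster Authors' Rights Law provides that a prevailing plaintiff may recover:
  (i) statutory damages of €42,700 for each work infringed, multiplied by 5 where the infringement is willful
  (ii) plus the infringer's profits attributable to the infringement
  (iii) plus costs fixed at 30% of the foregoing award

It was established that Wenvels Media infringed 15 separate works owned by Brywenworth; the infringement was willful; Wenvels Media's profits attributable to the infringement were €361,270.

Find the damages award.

Statutory damages: 15 × €42,700 = €640,500
Multiplied by 5: 5 × €640,500 = €3,202,500
Combined award: €3,202,500 + €361,270 = €3,563,770
Costs: 30% of €3,563,770 = €1,069,131
Award plus costs: €3,563,770 + €1,069,131 = €4,632,901

Award: €4,632,901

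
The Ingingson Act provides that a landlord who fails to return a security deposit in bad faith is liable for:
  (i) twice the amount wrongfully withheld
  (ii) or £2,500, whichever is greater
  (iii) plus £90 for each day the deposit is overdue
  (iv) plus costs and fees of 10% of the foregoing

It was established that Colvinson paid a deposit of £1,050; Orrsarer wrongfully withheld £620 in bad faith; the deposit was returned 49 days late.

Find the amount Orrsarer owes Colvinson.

£7,601

Doubled: 2 × £620 = £1,240
Minimum £2,500: £1,240 is below the minimum → £2,500
Late-return penalty: 49 × £90 = £4,410
Damages plus late penalty: £2,500 + £4,410 = £6,910
Costs and fees: 10% of £6,910 = £691
Total recovery: £6,910 + £691 = £7,601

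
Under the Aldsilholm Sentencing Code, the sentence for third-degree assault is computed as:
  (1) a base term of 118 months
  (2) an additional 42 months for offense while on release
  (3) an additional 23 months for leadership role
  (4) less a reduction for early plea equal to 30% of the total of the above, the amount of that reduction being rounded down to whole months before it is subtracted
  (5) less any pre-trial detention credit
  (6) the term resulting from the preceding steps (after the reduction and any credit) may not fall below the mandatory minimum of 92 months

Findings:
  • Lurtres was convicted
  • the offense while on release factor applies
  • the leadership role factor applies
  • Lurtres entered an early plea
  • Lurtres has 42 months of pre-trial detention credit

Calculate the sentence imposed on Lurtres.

Sentence: 92 months

Offense while on release enhancement: +42 months
Leadership role enhancement: +23 months
Adjusted term: 118 months + 42 months + 23 months = 183 months
Early plea reduction: 30% of 183 months = 54 months (rounded down)
After reduction: 183 − 54 = 129 months
Less pre-trial detention credit: 129 months − 42 months = 87 months
Minimum 92 months: 87 months is below the minimum → 92 months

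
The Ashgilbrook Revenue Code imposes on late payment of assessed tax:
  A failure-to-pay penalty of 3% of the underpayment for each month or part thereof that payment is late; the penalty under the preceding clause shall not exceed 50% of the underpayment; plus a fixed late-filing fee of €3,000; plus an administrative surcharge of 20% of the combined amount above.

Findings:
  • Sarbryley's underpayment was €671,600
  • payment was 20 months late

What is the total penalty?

€406,560

Accrued rate: 3% × 20 = 60%, capped at 50% → 50%
Failure-to-pay penalty: 50% of €671,600 = €335,800
Penalty before surcharge: €335,800 + €3,000 = €338,800
Administrative surcharge: 20% of €338,800 = €67,760
Total penalty: €338,800 + €67,760 = €406,560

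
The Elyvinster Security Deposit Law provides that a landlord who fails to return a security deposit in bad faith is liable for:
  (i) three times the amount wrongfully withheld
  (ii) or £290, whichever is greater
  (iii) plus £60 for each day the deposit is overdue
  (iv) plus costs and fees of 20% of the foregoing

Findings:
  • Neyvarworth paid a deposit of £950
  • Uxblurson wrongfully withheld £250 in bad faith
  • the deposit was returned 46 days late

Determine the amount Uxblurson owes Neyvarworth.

Trebled: 3 × £250 = £750
Minimum £290: £750 meets the minimum, no increase.
Late-return penalty: 46 × £60 = £2,760
Damages plus late penalty: £750 + £2,760 = £3,510
Costs and fees: 20% of £3,510 = £702
Total recovery: £3,510 + £702 = £4,212

£4,212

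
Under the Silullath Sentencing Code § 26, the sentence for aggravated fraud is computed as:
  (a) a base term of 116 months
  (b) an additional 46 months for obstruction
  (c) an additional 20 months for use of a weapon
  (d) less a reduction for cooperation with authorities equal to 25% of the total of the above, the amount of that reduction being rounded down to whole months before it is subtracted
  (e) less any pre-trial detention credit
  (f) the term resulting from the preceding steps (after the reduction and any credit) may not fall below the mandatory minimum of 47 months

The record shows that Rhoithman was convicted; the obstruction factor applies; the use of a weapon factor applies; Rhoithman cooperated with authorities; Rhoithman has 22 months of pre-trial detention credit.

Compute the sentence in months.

115 months

Obstruction enhancement: +46 months
Use of a weapon enhancement: +20 months
Adjusted term: 116 months + 46 months + 20 months = 182 months
Cooperation with authorities reduction: 25% of 182 months = 45 months (rounded down)
After reduction: 182 − 45 = 137 months
Less pre-trial detention credit: 137 months − 22 months = 115 months
Minimum 47 months: 115 months meets the minimum, no increase.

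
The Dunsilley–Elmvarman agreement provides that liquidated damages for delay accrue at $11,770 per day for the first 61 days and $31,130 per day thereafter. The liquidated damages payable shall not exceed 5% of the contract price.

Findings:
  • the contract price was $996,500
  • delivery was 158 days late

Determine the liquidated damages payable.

$49,825

First 61 days: 61 × $11,770 = $717,970
Remaining days: (158 − 61) × $31,130 = $3,019,610
Accrued per-day damages: $717,970 + $3,019,610 = $3,737,580
Cap: 5% of $996,500 = $49,825
Cap at $49,825: $3,737,580 exceeds the cap → $49,825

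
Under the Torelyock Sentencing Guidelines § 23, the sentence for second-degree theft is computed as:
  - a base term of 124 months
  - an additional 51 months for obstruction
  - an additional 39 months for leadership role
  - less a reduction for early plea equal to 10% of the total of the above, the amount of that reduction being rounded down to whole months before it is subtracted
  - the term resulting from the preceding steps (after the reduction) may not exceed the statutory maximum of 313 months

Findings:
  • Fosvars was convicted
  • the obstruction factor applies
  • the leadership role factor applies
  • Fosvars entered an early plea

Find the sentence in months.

193 months

Obstruction enhancement: +51 months
Leadership role enhancement: +39 months
Adjusted term: 124 months + 51 months + 39 months = 214 months
Early plea reduction: 10% of 214 months = 21 months (rounded down)
After reduction: 214 − 21 = 193 months
Cap at 313 months: 193 months is within the cap, no reduction.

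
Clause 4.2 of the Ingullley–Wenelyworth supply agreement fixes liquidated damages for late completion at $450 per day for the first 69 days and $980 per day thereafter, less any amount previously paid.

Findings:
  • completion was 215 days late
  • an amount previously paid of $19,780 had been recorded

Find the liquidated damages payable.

$154,350

First 69 days: 69 × $450 = $31,050
Remaining days: (215 − 69) × $980 = $143,080
Accrued per-day damages: $31,050 + $143,080 = $174,130
Less amount previously paid: $174,130 − $19,780 = $154,350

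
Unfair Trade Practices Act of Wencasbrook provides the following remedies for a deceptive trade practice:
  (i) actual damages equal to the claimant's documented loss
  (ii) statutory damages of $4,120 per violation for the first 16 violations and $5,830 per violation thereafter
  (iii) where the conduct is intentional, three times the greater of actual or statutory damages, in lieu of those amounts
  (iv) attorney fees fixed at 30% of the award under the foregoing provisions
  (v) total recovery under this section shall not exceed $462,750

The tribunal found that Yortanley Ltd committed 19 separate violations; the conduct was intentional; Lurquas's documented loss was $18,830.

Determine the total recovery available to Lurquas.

First 16 violations: 16 × $4,120 = $65,920
Remaining violations: (19 − 16) × $5,830 = $17,490
Statutory damages: $65,920 + $17,490 = $83,410
Greater of actual damages ($18,830) or statutory damages ($83,410): $83,410
Trebled: 3 × $83,410 = $250,230
Attorney fees: 30% of $250,230 = $75,069
Total before cap: $250,230 + $75,069 = $325,299
Cap at $462,750: $325,299 is within the cap, no reduction.

$325,299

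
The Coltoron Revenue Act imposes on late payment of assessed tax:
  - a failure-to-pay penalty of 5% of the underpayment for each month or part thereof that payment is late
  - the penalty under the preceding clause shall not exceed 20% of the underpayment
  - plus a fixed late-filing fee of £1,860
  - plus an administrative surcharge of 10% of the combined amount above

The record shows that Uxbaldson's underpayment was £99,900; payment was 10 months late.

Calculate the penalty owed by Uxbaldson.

Accrued rate: 5% × 10 = 50%, capped at 20% → 20%
Failure-to-pay penalty: 20% of £99,900 = £19,980
Penalty before surcharge: £19,980 + £1,860 = £21,840
Administrative surcharge: 10% of £21,840 = £2,184
Total penalty: £21,840 + £2,184 = £24,024

£24,024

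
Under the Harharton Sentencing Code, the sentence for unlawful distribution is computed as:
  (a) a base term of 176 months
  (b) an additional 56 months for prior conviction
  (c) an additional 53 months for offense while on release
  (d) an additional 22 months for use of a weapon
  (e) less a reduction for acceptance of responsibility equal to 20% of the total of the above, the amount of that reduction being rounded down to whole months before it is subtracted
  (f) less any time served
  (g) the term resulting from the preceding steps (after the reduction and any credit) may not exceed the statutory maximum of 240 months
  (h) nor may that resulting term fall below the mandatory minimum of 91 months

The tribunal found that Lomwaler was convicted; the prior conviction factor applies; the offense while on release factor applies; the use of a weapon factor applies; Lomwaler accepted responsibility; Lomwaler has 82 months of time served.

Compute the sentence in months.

164 months

Prior conviction enhancement: +56 months
Offense while on release enhancement: +53 months
Use of a weapon enhancement: +22 months
Adjusted term: 176 months + 56 months + 53 months + 22 months = 307 months
Acceptance of responsibility reduction: 20% of 307 months = 61 months (rounded down)
After reduction: 307 − 61 = 246 months
Less time served: 246 months − 82 months = 164 months
Cap at 240 months: 164 months is within the cap, no reduction.
Minimum 91 months: 164 months meets the minimum, no increase.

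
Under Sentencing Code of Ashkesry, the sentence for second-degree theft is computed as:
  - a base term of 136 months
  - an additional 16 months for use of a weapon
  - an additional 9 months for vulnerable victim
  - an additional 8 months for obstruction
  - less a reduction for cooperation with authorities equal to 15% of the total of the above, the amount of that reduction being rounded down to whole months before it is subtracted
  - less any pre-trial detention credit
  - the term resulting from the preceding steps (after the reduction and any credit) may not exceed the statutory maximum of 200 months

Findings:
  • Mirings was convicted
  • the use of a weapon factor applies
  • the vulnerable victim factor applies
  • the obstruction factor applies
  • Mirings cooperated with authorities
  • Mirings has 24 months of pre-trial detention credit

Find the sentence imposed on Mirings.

120 months

Use of a weapon enhancement: +16 months
Vulnerable victim enhancement: +9 months
Obstruction enhancement: +8 months
Adjusted term: 136 months + 16 months + 9 months + 8 months = 169 months
Cooperation with authorities reduction: 15% of 169 months = 25 months (rounded down)
After reduction: 169 − 25 = 144 months
Less pre-trial detention credit: 144 months − 24 months = 120 months
Cap at 200 months: 120 months is within the cap, no reduction.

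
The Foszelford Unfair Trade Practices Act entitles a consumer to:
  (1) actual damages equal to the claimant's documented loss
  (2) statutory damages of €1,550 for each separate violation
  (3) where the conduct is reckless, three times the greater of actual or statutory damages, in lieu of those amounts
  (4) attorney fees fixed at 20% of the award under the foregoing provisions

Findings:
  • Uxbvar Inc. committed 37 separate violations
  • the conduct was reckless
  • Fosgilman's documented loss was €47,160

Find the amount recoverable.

Statutory damages: 37 × €1,550 = €57,350
Greater of actual damages (€47,160) or statutory damages (€57,350): €57,350
Trebled: 3 × €57,350 = €172,050
Attorney fees: 20% of €172,050 = €34,410
Total recovery: €172,050 + €34,410 = €206,460

€206,460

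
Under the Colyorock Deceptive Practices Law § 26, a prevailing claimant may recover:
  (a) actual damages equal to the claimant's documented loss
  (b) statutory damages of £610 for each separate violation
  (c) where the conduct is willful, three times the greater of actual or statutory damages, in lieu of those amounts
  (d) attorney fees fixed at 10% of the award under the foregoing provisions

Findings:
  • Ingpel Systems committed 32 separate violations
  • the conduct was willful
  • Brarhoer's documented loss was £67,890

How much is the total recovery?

Statutory damages: 32 × £610 = £19,520
Greater of actual damages (£67,890) or statutory damages (£19,520): £67,890
Trebled: 3 × £67,890 = £203,670
Attorney fees: 10% of £203,670 = £20,367
Total recovery: £203,670 + £20,367 = £224,037

£224,037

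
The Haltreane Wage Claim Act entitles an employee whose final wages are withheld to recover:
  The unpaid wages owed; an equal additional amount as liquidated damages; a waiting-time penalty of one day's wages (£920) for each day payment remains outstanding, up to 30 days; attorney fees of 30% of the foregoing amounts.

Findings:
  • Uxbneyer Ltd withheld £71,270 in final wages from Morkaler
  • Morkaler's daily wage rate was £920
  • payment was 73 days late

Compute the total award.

Liquidated damages (equal amount): £71,270
Penalty days: min(73, 30) = 30
Waiting-time penalty: 30 × £920 = £27,600
Subtotal: £71,270 + £71,270 + £27,600 = £170,140
Attorney fees: 30% of £170,140 = £51,042
Total award: £170,140 + £51,042 = £221,182

Total award: £221,182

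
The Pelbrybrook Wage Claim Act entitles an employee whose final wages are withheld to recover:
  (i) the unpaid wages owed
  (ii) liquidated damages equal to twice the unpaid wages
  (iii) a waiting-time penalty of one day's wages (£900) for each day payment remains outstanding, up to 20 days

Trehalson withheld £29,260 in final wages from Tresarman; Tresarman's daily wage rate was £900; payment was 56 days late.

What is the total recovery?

Doubled: 2 × £29,260 = £58,520
Penalty days: min(56, 20) = 20
Waiting-time penalty: 20 × £900 = £18,000
Total award: £29,260 + £58,520 + £18,000 = £105,780

£105,780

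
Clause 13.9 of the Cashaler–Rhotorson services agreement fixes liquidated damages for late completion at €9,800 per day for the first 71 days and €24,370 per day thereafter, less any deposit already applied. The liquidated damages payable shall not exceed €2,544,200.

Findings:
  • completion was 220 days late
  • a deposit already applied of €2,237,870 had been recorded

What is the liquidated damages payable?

€2,089,060

First 71 days: 71 × €9,800 = €695,800
Remaining days: (220 − 71) × €24,370 = €3,631,130
Accrued per-day damages: €695,800 + €3,631,130 = €4,326,930
Less deposit already applied: €4,326,930 − €2,237,870 = €2,089,060
Cap at €2,544,200: €2,089,060 is within the cap, no reduction.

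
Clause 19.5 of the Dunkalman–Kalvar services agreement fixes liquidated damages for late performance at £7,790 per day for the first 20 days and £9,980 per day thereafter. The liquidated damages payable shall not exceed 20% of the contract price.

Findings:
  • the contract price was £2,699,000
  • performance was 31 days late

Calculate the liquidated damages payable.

£265,580

First 20 days: 20 × £7,790 = £155,800
Remaining days: (31 − 20) × £9,980 = £109,780
Accrued per-day damages: £155,800 + £109,780 = £265,580
Cap: 20% of £2,699,000 = £539,800
Cap at £539,800: £265,580 is within the cap, no reduction.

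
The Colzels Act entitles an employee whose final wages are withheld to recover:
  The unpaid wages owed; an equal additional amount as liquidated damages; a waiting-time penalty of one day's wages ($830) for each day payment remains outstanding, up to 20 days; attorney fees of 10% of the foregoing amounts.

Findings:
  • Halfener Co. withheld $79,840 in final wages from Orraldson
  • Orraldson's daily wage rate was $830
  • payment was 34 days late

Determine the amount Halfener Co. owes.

Liquidated damages (equal amount): $79,840
Penalty days: min(34, 20) = 20
Waiting-time penalty: 20 × $830 = $16,600
Subtotal: $79,840 + $79,840 + $16,600 = $176,280
Attorney fees: 10% of $176,280 = $17,628
Total award: $176,280 + $17,628 = $193,908

$193,908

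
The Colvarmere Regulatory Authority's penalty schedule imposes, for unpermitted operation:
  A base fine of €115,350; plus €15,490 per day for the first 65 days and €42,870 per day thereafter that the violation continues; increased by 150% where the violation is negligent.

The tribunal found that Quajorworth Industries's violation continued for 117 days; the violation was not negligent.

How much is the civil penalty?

First 65 days: 65 × €15,490 = €1,006,850
Remaining days: (117 − 65) × €42,870 = €2,229,240
Per-day component: €1,006,850 + €2,229,240 = €3,236,090
Base plus per-day: €115,350 + €3,236,090 = €3,351,440
The violation was not negligent: no 150% increase.

€3,351,440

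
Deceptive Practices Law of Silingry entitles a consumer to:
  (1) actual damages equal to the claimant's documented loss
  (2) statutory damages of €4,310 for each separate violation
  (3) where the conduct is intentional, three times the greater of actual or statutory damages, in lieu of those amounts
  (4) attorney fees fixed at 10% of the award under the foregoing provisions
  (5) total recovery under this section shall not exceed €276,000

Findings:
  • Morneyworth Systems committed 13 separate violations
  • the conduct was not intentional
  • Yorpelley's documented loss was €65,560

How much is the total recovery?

Statutory damages: 13 × €4,310 = €56,030
Conduct not intentional: the in-lieu enhancement does not apply.
Actual plus statutory damages: €65,560 + €56,030 = €121,590
Attorney fees: 10% of €121,590 = €12,159
Total before cap: €121,590 + €12,159 = €133,749
Cap at €276,000: €133,749 is within the cap, no reduction.

Total recovery: €133,749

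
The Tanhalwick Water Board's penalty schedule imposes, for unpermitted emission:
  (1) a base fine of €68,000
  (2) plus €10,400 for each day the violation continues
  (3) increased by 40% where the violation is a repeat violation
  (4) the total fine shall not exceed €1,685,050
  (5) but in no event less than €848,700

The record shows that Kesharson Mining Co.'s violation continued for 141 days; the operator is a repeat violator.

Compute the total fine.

€1,685,050

Per-day component: 141 × €10,400 = €1,466,400
Base plus per-day: €68,000 + €1,466,400 = €1,534,400
Enhancement: 40% of €1,534,400 = €613,760
Enhanced fine: €1,534,400 + €613,760 = €2,148,160
Cap at €1,685,050: €2,148,160 exceeds the cap → €1,685,050
Minimum €848,700: €1,685,050 meets the minimum, no increase.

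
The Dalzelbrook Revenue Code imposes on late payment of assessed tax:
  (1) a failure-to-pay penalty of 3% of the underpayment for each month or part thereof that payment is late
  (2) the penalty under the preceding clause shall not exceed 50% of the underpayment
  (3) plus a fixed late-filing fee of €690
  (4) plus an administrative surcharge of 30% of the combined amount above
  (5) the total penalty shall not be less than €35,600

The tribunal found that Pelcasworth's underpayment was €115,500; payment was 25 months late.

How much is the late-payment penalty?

€75,972

Accrued rate: 3% × 25 = 75%, capped at 50% → 50%
Failure-to-pay penalty: 50% of €115,500 = €57,750
Penalty before surcharge: €57,750 + €690 = €58,440
Administrative surcharge: 30% of €58,440 = €17,532
Total penalty: €58,440 + €17,532 = €75,972
Minimum €35,600: €75,972 meets the minimum, no increase.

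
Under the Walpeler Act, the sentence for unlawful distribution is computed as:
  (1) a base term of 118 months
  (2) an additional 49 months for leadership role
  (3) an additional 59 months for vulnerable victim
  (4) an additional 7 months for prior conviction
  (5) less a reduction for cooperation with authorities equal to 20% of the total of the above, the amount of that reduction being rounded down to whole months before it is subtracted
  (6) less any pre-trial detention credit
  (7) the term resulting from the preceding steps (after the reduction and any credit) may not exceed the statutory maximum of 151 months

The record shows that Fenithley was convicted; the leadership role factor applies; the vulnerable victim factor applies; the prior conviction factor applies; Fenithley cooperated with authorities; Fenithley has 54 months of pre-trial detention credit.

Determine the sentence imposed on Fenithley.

133 months

Leadership role enhancement: +49 months
Vulnerable victim enhancement: +59 months
Prior conviction enhancement: +7 months
Adjusted term: 118 months + 49 months + 59 months + 7 months = 233 months
Cooperation with authorities reduction: 20% of 233 months = 46 months (rounded down)
After reduction: 233 − 46 = 187 months
Less pre-trial detention credit: 187 months − 54 months = 133 months
Cap at 151 months: 133 months is within the cap, no reduction.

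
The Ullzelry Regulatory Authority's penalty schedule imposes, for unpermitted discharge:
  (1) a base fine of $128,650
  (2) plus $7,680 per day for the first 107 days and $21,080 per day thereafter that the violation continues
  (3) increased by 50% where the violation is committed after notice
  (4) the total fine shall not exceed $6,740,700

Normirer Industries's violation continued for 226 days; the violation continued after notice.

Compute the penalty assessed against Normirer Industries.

$5,188,395

First 107 days: 107 × $7,680 = $821,760
Remaining days: (226 − 107) × $21,080 = $2,508,520
Per-day component: $821,760 + $2,508,520 = $3,330,280
Base plus per-day: $128,650 + $3,330,280 = $3,458,930
Enhancement: 50% of $3,458,930 = $1,729,465
Enhanced fine: $3,458,930 + $1,729,465 = $5,188,395
Cap at $6,740,700: $5,188,395 is within the cap, no reduction.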